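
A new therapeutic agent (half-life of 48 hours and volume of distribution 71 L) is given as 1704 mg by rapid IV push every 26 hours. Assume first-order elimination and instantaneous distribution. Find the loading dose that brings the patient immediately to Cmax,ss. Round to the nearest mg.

f = (1/2)^(26/48) ≈ 0.686977; accumulation ratio R = 1/(1−f) ≈ 3.19465.
Loading dose to hit Cmax,ss on first dose: D_load = D_maint·R ≈ 1704 × 3.19465 ≈ 5443.68 mg.

5444 mg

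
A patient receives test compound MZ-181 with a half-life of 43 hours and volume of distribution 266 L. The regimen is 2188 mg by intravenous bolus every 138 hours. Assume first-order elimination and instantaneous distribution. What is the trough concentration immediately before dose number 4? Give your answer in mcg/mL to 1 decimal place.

f = (1/2)^(τ/t½) = (1/2)^(138/43) ≈ 0.1081.
C₀ = D/Vd = 2188/266 ≈ 8.226 mcg/mL.
Before the 4th dose, 3 doses have been given. Superposition: Cmin = C₀·(f + f² + … + f^3).
≈ 8.226 × (0.1081 + 0.0117 + 0.0013) ≈ 8.226 × 0.1211 ≈ 0.996 mcg/mL.

1.0 mcg/mL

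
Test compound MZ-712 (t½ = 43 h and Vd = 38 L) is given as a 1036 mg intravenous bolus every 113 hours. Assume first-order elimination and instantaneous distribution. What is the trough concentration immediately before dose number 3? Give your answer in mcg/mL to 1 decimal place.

f = (1/2)^(τ/t½) = (1/2)^(113/43) ≈ 0.1618.
C₀ = D/Vd = 1036/38 ≈ 27.263 mcg/mL.
Before the 3rd dose, 2 doses have been given. Superposition: Cmin = C₀·(f + f²).
≈ 27.263 × (0.1618 + 0.0262) ≈ 27.263 × 0.1880 ≈ 5.125 mcg/mL.

5.1 mcg/mL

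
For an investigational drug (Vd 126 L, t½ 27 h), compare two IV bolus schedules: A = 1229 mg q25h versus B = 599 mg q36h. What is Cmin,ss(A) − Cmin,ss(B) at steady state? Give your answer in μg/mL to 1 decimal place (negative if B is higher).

Regimen A: f = (1/2)^(25/27) ≈ 0.5263; Cmin,ss = (1229/126)·f/(1−f) ≈ 10.837 μg/mL.
Regimen B: f = (1/2)^(36/27) ≈ 0.3969; Cmin,ss = (599/126)·f/(1−f) ≈ 3.129 μg/mL.
Difference ≈ 10.837 − 3.129 ≈ 7.708 μg/mL.

7.7 μg/mL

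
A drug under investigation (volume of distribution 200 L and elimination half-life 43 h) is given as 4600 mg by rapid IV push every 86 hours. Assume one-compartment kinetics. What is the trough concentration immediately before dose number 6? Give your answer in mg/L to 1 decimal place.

7.7 mg/L

f = (1/2)^(τ/t½) = (1/2)^(86/43) ≈ 0.2500.
C₀ = D/Vd = 4600/200 ≈ 23.000 mg/L.
Before the 6th dose, 5 doses have been given. Superposition: Cmin = C₀·(f + f² + … + f^5).
≈ 23.000 × (0.2500 + 0.0625 + 0.0156 + 0.0039 + 0.0010) ≈ 23.000 × 0.3330 ≈ 7.659 mg/L.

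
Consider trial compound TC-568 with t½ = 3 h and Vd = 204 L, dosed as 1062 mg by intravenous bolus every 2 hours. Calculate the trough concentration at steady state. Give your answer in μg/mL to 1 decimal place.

8.9 μg/mL

Over one 2-h interval, 2/3 ≈ 0.66667 half-lives elapse, leaving f ≈ 0.6300 of each dose.
Each bolus raises the concentration by D/Vd = 1062/204 ≈ 5.206 μg/mL.
Steady-state trough Cmin,ss = C₀·f/(1−f) ≈ 5.206 × 0.6300/0.3700 ≈ 8.864 μg/mL.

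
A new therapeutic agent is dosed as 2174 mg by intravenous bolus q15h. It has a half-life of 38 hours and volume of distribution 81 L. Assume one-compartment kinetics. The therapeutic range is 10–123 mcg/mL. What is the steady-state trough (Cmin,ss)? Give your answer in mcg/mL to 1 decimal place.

k = ln2/t½ = ln2/38 ≈ 0.018241 h⁻¹; fraction remaining f = e^(−kτ) = e^(−0.018241×15) ≈ 0.7606.
Each bolus raises the concentration by D/Vd = 2174/81 ≈ 26.840 mcg/mL.
Steady-state trough Cmin,ss = C₀·f/(1−f) ≈ 26.840 × 0.7606/0.2394 ≈ 85.274 mcg/mL.
Trough 85.3 mcg/mL vs MEC 10 mcg/mL: adequate.

85.3 mcg/mL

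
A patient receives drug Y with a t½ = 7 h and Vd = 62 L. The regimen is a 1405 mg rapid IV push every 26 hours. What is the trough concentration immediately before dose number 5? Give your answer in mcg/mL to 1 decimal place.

f = (1/2)^(τ/t½) = (1/2)^(26/7) ≈ 0.0762.
C₀ = D/Vd = 1405/62 ≈ 22.661 mcg/mL.
Before the 5th dose, 4 doses have been given. Superposition: Cmin = C₀·(f + f² + … + f^4).
≈ 22.661 × (0.0762 + 0.0058 + 0.0004 + 0.0000) ≈ 22.661 × 0.0824 ≈ 1.867 mcg/mL.

1.9 mcg/mL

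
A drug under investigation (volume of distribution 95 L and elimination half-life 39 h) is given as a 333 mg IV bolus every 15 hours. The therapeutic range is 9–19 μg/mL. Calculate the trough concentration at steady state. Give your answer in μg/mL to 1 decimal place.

11.5 μg/mL

Over one 15-h interval, 15/39 ≈ 0.38462 half-lives elapse, leaving f ≈ 0.7660 of each dose.
Accumulation ratio R = 1/(1 − f) ≈ 1/0.2340 ≈ 4.2735.
Single-dose peak C₀ = D/Vd = 333/95 ≈ 3.505 μg/mL.
Cmax,ss = C₀/(1 − f) ≈ 3.505/0.2340 ≈ 14.979 μg/mL.
One interval later, Cmin,ss = Cmax,ss·e^(−kτ) ≈ 14.979 × 0.7660 ≈ 11.474 μg/mL.
Trough 11.5 μg/mL vs MEC 9 μg/mL: adequate.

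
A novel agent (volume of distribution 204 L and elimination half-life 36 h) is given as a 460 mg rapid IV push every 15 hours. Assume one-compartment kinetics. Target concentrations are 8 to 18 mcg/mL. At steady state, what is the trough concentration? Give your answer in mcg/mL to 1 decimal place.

6.7 mcg/mL

k = ln2/t½ = ln2/36 ≈ 0.019254 h⁻¹; fraction remaining f = e^(−kτ) = e^(−0.019254×15) ≈ 0.7492.
Each bolus raises the concentration by D/Vd = 460/204 ≈ 2.255 mcg/mL.
Steady-state trough Cmin,ss = C₀·f/(1−f) ≈ 2.255 × 0.7492/0.2508 ≈ 6.736 mcg/mL.
Trough 6.7 mcg/mL vs MEC 8 mcg/mL: subtherapeutic.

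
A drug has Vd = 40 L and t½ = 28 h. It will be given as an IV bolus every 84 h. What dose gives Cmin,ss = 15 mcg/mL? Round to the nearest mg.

4200 mg

τ/t½ = 84/28 ≈ 3, so f = (1/2)^(84/28) ≈ 0.125000.
Cmin,ss = (D/Vd)·f/(1−f), so D = Cmin,ss·Vd·(1−f)/f.
D = 15 × 40 × (1−f)/f ≈ 15 × 40 × 7.00000 ≈ 4200.00 mg.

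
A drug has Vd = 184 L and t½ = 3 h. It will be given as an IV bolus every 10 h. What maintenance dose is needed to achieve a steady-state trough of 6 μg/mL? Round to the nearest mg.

τ/t½ = 10/3 ≈ 3.3333, so f = (1/2)^(10/3) ≈ 0.099213.
Cmin,ss = (D/Vd)·f/(1−f), so D = Cmin,ss·Vd·(1−f)/f.
D = 6 × 184 × (1−f)/f ≈ 6 × 184 × 9.07932 ≈ 10023.57 mg.

10024 mg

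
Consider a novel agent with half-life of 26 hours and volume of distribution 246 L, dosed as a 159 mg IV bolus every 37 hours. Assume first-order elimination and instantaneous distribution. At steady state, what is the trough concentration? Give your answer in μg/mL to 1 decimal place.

0.4 μg/mL

τ/t½ = 37/26 ≈ 1.4231, so fraction remaining f = (1/2)^(37/26) ≈ 0.3729.
Each bolus raises the concentration by D/Vd = 159/246 ≈ 0.646 μg/mL.
Steady-state trough Cmin,ss = C₀·f/(1−f) ≈ 0.646 × 0.3729/0.6271 ≈ 0.384 μg/mL.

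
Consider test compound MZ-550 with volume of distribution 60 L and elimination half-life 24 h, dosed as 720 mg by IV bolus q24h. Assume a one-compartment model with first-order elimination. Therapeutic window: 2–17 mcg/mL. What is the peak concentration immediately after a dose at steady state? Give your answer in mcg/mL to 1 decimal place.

τ = 24 h = 1 half-life, so f = (1/2)^1 = 0.5.
At steady state, R = 1/(1 − 0.5) = 2/1.
Single-dose peak C₀ = D/Vd = 720/60 = 12 mcg/mL.
Steady-state peak Cmax,ss = C₀·R = 12 × 2/1 ≈ 24.000 mcg/mL.
Peak 24.0 mcg/mL vs MTC 17 mcg/mL: exceeds toxic threshold.

24.0 mcg/mL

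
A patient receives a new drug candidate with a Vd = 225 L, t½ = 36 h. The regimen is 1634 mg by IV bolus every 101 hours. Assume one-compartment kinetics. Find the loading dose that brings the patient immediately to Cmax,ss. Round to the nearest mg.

f = (1/2)^(101/36) ≈ 0.143035; accumulation ratio R = 1/(1−f) ≈ 1.16691.
Loading dose to hit Cmax,ss on first dose: D_load = D_maint·R ≈ 1634 × 1.16691 ≈ 1906.73 mg.

1907 mg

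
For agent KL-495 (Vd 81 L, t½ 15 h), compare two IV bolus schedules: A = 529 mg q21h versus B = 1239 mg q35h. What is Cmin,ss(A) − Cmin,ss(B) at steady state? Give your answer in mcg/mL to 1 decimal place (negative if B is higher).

0.2 mcg/mL

Regimen A: f = (1/2)^(21/15) ≈ 0.3789; Cmin,ss = (529/81)·f/(1−f) ≈ 3.984 mcg/mL.
Regimen B: f = (1/2)^(35/15) ≈ 0.1984; Cmin,ss = (1239/81)·f/(1−f) ≈ 3.786 mcg/mL.
Difference ≈ 3.984 − 3.786 ≈ 0.198 mcg/mL.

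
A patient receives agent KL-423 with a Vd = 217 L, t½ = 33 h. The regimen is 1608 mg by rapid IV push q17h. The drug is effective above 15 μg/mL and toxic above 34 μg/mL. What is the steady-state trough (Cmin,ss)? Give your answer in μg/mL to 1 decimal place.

Over one 17-h interval, 17/33 ≈ 0.51515 half-lives elapse, leaving f ≈ 0.6997 of each dose.
Each bolus raises the concentration by D/Vd = 1608/217 ≈ 7.410 μg/mL.
Steady-state trough Cmin,ss = C₀·f/(1−f) ≈ 7.410 × 0.6997/0.3003 ≈ 17.265 μg/mL.
Trough 17.3 μg/mL vs MEC 15 μg/mL: adequate.

17.3 μg/mL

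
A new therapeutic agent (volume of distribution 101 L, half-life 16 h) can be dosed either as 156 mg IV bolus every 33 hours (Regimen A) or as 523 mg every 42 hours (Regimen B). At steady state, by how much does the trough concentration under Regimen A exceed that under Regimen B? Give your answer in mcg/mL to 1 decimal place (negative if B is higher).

-0.5 mcg/mL

Regimen A: f = (1/2)^(33/16) ≈ 0.2394; Cmin,ss = (156/101)·f/(1−f) ≈ 0.486 mcg/mL.
Regimen B: f = (1/2)^(42/16) ≈ 0.1621; Cmin,ss = (523/101)·f/(1−f) ≈ 1.002 mcg/mL.
Difference ≈ 0.486 − 1.002 ≈ -0.516 mcg/mL.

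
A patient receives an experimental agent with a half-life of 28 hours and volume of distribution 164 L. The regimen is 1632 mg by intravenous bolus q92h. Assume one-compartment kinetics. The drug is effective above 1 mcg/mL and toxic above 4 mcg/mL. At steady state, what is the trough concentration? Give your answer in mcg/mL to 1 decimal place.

k = ln2/t½ = ln2/28 ≈ 0.024755 h⁻¹; fraction remaining f = e^(−kτ) = e^(−0.024755×92) ≈ 0.1025.
Each bolus raises the concentration by D/Vd = 1632/164 ≈ 9.951 mcg/mL.
Steady-state trough Cmin,ss = C₀·f/(1−f) ≈ 9.951 × 0.1025/0.8975 ≈ 1.136 mcg/mL.
Trough 1.1 mcg/mL vs MEC 1 mcg/mL: adequate.

1.1 mcg/mL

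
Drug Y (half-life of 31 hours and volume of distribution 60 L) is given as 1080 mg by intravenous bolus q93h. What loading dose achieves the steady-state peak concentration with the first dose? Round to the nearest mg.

1234 mg

f = (1/2)^(93/31) ≈ 0.125000; accumulation ratio R = 1/(1−f) ≈ 1.14286.
Loading dose to hit Cmax,ss on first dose: D_load = D_maint·R ≈ 1080 × 1.14286 ≈ 1234.29 mg.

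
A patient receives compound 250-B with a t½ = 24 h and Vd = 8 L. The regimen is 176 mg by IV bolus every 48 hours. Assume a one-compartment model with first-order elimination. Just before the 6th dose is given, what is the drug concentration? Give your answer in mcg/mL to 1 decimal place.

7.3 mcg/mL

f = (1/2)^(τ/t½) = (1/2)^(48/24) ≈ 0.2500.
C₀ = D/Vd = 176/8 ≈ 22.000 mcg/mL.
Before the 6th dose, 5 doses have been given. Superposition: Cmin = C₀·(f + f² + … + f^5).
≈ 22.000 × (0.2500 + 0.0625 + 0.0156 + 0.0039 + 0.0010) ≈ 22.000 × 0.3330 ≈ 7.326 mcg/mL.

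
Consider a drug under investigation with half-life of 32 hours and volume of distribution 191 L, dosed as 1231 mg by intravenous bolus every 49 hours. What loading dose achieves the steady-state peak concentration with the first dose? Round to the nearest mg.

1882 mg

f = (1/2)^(49/32) ≈ 0.345977; accumulation ratio R = 1/(1−f) ≈ 1.52900.
Loading dose to hit Cmax,ss on first dose: D_load = D_maint·R ≈ 1231 × 1.52900 ≈ 1882.20 mg.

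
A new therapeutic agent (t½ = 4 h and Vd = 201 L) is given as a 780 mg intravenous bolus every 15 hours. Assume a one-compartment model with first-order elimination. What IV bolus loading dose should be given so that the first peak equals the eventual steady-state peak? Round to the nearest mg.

843 mg

f = (1/2)^(15/4) ≈ 0.074325; accumulation ratio R = 1/(1−f) ≈ 1.08029.
Loading dose to hit Cmax,ss on first dose: D_load = D_maint·R ≈ 780 × 1.08029 ≈ 842.63 mg.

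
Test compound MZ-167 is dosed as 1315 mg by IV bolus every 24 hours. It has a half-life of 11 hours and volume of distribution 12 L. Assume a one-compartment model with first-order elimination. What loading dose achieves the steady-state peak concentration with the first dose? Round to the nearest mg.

f = (1/2)^(24/11) ≈ 0.220398; accumulation ratio R = 1/(1−f) ≈ 1.28271.
Loading dose to hit Cmax,ss on first dose: D_load = D_maint·R ≈ 1315 × 1.28271 ≈ 1686.76 mg.

1687 mg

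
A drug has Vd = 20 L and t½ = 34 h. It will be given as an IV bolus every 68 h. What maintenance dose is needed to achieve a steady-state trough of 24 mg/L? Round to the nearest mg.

1440 mg

τ/t½ = 68/34 ≈ 2, so f = (1/2)^(68/34) ≈ 0.250000.
Cmin,ss = (D/Vd)·f/(1−f), so D = Cmin,ss·Vd·(1−f)/f.
D = 24 × 20 × (1−f)/f ≈ 24 × 20 × 3.00000 ≈ 1440.00 mg.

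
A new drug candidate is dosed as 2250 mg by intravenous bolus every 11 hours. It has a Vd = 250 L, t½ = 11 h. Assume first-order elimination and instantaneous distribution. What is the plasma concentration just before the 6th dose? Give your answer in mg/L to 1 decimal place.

8.7 mg/L

f = (1/2)^(τ/t½) = (1/2)^(11/11) ≈ 0.5000.
C₀ = D/Vd = 2250/250 ≈ 9.000 mg/L.
Before the 6th dose, 5 doses have been given. Superposition: Cmin = C₀·(f + f² + … + f^5).
≈ 9.000 × (0.5000 + 0.2500 + 0.1250 + 0.0625 + 0.0313) ≈ 9.000 × 0.9688 ≈ 8.719 mg/L.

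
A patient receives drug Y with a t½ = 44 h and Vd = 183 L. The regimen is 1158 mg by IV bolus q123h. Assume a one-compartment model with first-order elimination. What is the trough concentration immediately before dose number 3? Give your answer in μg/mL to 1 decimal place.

1.0 μg/mL

f = (1/2)^(τ/t½) = (1/2)^(123/44) ≈ 0.1440.
C₀ = D/Vd = 1158/183 ≈ 6.328 μg/mL.
Before the 3rd dose, 2 doses have been given. Superposition: Cmin = C₀·(f + f²).
≈ 6.328 × (0.1440 + 0.0207) ≈ 6.328 × 0.1647 ≈ 1.042 μg/mL.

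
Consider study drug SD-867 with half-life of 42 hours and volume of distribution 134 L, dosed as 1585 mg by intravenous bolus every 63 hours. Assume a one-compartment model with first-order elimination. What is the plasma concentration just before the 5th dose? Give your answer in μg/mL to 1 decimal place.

f = (1/2)^(τ/t½) = (1/2)^(63/42) ≈ 0.3536.
C₀ = D/Vd = 1585/134 ≈ 11.828 μg/mL.
Before the 5th dose, 4 doses have been given. Superposition: Cmin = C₀·(f + f² + … + f^4).
≈ 11.828 × (0.3536 + 0.1250 + 0.0442 + 0.0156) ≈ 11.828 × 0.5384 ≈ 6.368 μg/mL.

6.4 μg/mL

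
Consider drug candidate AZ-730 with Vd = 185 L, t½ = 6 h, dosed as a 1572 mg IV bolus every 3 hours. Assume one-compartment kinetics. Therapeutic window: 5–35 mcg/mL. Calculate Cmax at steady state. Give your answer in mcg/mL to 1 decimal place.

29.0 mcg/mL

τ/t½ = 3/6 ≈ 0.5, so fraction remaining f = (1/2)^(3/6) ≈ 0.7071.
Accumulation ratio R = 1/(1 − f) ≈ 1/0.2929 ≈ 3.4141.
Each bolus raises the concentration by D/Vd = 1572/185 ≈ 8.497 mcg/mL.
Steady-state peak Cmax,ss = C₀·R ≈ 8.497 × 3.4141 ≈ 29.010 mcg/mL.
Peak 29.0 mcg/mL vs MTC 35 mcg/mL: below toxic threshold.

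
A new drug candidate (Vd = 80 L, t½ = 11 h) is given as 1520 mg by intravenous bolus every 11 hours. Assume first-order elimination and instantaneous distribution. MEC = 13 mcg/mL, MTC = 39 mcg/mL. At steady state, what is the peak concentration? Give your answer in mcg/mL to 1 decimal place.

38.0 mcg/mL

The dosing interval is 1 half-life, so f = 2^(−1) = 0.5.
Accumulation ratio R = 1/(1 − f) = 1/0.5 = 2/1.
Single-dose peak C₀ = D/Vd = 1520/80 = 19 mcg/mL.
Steady-state peak Cmax,ss = C₀·R = 19 × 2/1 ≈ 38.000 mcg/mL.
Peak 38.0 mcg/mL vs MTC 39 mcg/mL: below toxic threshold.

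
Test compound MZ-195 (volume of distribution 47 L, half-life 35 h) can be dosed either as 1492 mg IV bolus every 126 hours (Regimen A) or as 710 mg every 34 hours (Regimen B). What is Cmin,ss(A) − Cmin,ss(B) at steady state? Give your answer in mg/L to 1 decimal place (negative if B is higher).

Regimen A: f = (1/2)^(126/35) ≈ 0.0825; Cmin,ss = (1492/47)·f/(1−f) ≈ 2.854 mg/L.
Regimen B: f = (1/2)^(34/35) ≈ 0.5100; Cmin,ss = (710/47)·f/(1−f) ≈ 15.723 mg/L.
Difference ≈ 2.854 − 15.723 ≈ -12.869 mg/L.

-12.9 mg/L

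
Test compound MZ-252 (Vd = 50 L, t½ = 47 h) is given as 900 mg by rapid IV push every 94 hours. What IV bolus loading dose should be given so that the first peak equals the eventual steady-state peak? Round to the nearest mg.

1200 mg

f = (1/2)^(94/47) ≈ 0.250000; accumulation ratio R = 1/(1−f) ≈ 1.33333.
Loading dose to hit Cmax,ss on first dose: D_load = D_maint·R ≈ 900 × 1.33333 ≈ 1200.00 mg.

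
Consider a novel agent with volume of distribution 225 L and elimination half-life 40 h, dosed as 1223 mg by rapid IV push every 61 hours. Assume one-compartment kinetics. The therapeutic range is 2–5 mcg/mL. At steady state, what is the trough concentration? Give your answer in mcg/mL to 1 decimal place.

Over one 61-h interval, 61/40 ≈ 1.525 half-lives elapse, leaving f ≈ 0.3475 of each dose.
Accumulation ratio R = 1/(1 − f) ≈ 1/0.6525 ≈ 1.5326.
Single-dose peak C₀ = D/Vd = 1223/225 ≈ 5.436 mcg/mL.
Steady-state peak Cmax,ss = C₀·R ≈ 5.436 × 1.5326 ≈ 8.331 mcg/mL.
Steady-state trough Cmin,ss = Cmax,ss·f ≈ 8.331 × 0.3475 ≈ 2.895 mcg/mL.
Trough 2.9 mcg/mL vs MEC 2 mcg/mL: adequate.

2.9 mcg/mL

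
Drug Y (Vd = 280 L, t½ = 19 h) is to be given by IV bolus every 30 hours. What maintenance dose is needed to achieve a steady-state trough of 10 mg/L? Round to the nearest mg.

τ/t½ = 30/19 ≈ 1.5789, so f = (1/2)^(30/19) ≈ 0.334726.
Cmin,ss = (D/Vd)·f/(1−f), so D = Cmin,ss·Vd·(1−f)/f.
D = 10 × 280 × (1−f)/f ≈ 10 × 280 × 1.98752 ≈ 5565.06 mg.

5565 mg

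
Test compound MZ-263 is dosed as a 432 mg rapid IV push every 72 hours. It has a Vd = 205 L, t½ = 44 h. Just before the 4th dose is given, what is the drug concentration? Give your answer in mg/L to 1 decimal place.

1.0 mg/L

f = (1/2)^(τ/t½) = (1/2)^(72/44) ≈ 0.3217.
C₀ = D/Vd = 432/205 ≈ 2.107 mg/L.
Before the 4th dose, 3 doses have been given. Superposition: Cmin = C₀·(f + f² + … + f^3).
≈ 2.107 × (0.3217 + 0.1035 + 0.0333) ≈ 2.107 × 0.4585 ≈ 0.966 mg/L.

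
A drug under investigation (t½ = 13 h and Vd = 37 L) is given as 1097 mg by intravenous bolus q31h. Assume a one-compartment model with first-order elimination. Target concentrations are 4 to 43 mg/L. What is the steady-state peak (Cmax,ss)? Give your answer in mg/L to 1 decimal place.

36.7 mg/L

Over one 31-h interval, 31/13 ≈ 2.3846 half-lives elapse, leaving f ≈ 0.1915 of each dose.
At steady state, accumulation factor R = 1/(1 − e^(−kτ)) ≈ 1.2369.
Each bolus raises the concentration by D/Vd = 1097/37 ≈ 29.649 mg/L.
Steady-state peak Cmax,ss = C₀·R ≈ 29.649 × 1.2369 ≈ 36.673 mg/L.
Peak 36.7 mg/L vs MTC 43 mg/L: below toxic threshold.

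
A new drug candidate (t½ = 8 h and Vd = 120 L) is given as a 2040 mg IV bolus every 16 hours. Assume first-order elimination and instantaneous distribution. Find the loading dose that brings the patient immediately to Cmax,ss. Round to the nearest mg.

2720 mg

f = (1/2)^(16/8) ≈ 0.250000; accumulation ratio R = 1/(1−f) ≈ 1.33333.
Loading dose to hit Cmax,ss on first dose: D_load = D_maint·R ≈ 2040 × 1.33333 ≈ 2719.99 mg.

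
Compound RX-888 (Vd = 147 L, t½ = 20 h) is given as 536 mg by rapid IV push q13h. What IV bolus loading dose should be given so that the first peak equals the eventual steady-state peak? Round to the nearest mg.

f = (1/2)^(13/20) ≈ 0.637280; accumulation ratio R = 1/(1−f) ≈ 2.75695.
Loading dose to hit Cmax,ss on first dose: D_load = D_maint·R ≈ 536 × 2.75695 ≈ 1477.73 mg.

1478 mg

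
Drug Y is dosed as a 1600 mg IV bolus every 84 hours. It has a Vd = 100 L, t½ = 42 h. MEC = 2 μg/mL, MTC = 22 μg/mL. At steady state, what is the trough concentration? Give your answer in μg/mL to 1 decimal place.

5.3 μg/mL

The dosing interval is 2 half-lives, so f = 2^(−2) = 0.25.
At steady state, R = 1/(1 − 0.25) = 4/3.
Single-dose peak C₀ = D/Vd = 1600/100 = 16 μg/mL.
Steady-state peak Cmax,ss = C₀·R = 16 × 4/3 ≈ 21.333 μg/mL.
Steady-state trough Cmin,ss = Cmax,ss·f ≈ 21.333 × 0.25 ≈ 5.333 μg/mL.
Trough 5.3 μg/mL vs MEC 2 μg/mL: adequate.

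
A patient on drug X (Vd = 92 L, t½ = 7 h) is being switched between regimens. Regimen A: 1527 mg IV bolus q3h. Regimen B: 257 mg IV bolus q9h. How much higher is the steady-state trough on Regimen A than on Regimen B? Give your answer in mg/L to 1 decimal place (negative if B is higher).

Regimen A: f = (1/2)^(3/7) ≈ 0.7430; Cmin,ss = (1527/92)·f/(1−f) ≈ 47.985 mg/L.
Regimen B: f = (1/2)^(9/7) ≈ 0.4102; Cmin,ss = (257/92)·f/(1−f) ≈ 1.943 mg/L.
Difference ≈ 47.985 − 1.943 ≈ 46.042 mg/L.

46.0 mg/L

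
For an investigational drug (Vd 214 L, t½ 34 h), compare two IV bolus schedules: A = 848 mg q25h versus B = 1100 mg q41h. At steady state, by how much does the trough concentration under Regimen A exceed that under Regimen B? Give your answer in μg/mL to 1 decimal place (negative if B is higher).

2.0 μg/mL

Regimen A: f = (1/2)^(25/34) ≈ 0.6007; Cmin,ss = (848/214)·f/(1−f) ≈ 5.961 μg/mL.
Regimen B: f = (1/2)^(41/34) ≈ 0.4335; Cmin,ss = (1100/214)·f/(1−f) ≈ 3.933 μg/mL.
Difference ≈ 5.961 − 3.933 ≈ 2.028 μg/mL.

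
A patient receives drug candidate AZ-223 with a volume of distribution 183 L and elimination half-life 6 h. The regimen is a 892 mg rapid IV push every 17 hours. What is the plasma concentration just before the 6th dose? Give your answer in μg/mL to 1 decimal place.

0.8 μg/mL

f = (1/2)^(τ/t½) = (1/2)^(17/6) ≈ 0.1403.
C₀ = D/Vd = 892/183 ≈ 4.874 μg/mL.
Before the 6th dose, 5 doses have been given. Superposition: Cmin = C₀·(f + f² + … + f^5).
≈ 4.874 × (0.1403 + 0.0197 + 0.0028 + 0.0004 + 0.0001) ≈ 4.874 × 0.1633 ≈ 0.796 μg/mL.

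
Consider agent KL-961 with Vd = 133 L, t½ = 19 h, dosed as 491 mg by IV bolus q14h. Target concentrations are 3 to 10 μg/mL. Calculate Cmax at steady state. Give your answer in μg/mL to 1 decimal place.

9.2 μg/mL

Over one 14-h interval, 14/19 ≈ 0.73684 half-lives elapse, leaving f ≈ 0.6001 of each dose.
At steady state, accumulation factor R = 1/(1 − e^(−kτ)) ≈ 2.5006.
Single-dose peak C₀ = D/Vd = 491/133 ≈ 3.692 μg/mL.
Steady-state peak Cmax,ss = C₀·R ≈ 3.692 × 2.5006 ≈ 9.232 μg/mL.
Peak 9.2 μg/mL vs MTC 10 μg/mL: below toxic threshold.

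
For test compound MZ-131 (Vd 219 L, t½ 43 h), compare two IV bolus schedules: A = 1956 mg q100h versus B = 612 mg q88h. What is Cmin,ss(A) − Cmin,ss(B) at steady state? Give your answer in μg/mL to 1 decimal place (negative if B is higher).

Regimen A: f = (1/2)^(100/43) ≈ 0.1995; Cmin,ss = (1956/219)·f/(1−f) ≈ 2.226 μg/mL.
Regimen B: f = (1/2)^(88/43) ≈ 0.2421; Cmin,ss = (612/219)·f/(1−f) ≈ 0.893 μg/mL.
Difference ≈ 2.226 − 0.893 ≈ 1.333 μg/mL.

1.3 μg/mL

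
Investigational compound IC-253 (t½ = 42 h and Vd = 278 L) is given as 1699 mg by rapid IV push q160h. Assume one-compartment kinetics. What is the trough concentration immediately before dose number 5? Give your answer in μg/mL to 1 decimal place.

0.5 μg/mL

f = (1/2)^(τ/t½) = (1/2)^(160/42) ≈ 0.0713.
C₀ = D/Vd = 1699/278 ≈ 6.112 μg/mL.
Before the 5th dose, 4 doses have been given. Superposition: Cmin = C₀·(f + f² + … + f^4).
≈ 6.112 × (0.0713 + 0.0051 + 0.0004 + 0.0000) ≈ 6.112 × 0.0768 ≈ 0.469 μg/mL.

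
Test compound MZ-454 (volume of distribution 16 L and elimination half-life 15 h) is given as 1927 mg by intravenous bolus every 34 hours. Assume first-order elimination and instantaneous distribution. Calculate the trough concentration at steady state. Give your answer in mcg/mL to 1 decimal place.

Over one 34-h interval, 34/15 ≈ 2.2667 half-lives elapse, leaving f ≈ 0.2078 of each dose.
Single-dose peak C₀ = D/Vd = 1927/16 ≈ 120.438 mcg/mL.
Steady-state trough Cmin,ss = C₀·f/(1−f) ≈ 120.438 × 0.2078/0.7922 ≈ 31.592 mcg/mL.

31.6 mcg/mL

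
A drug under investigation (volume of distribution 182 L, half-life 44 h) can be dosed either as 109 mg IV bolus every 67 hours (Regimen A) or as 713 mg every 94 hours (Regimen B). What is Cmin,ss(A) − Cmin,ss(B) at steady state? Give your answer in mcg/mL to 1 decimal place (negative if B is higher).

Regimen A: f = (1/2)^(67/44) ≈ 0.3480; Cmin,ss = (109/182)·f/(1−f) ≈ 0.320 mcg/mL.
Regimen B: f = (1/2)^(94/44) ≈ 0.2275; Cmin,ss = (713/182)·f/(1−f) ≈ 1.154 mcg/mL.
Difference ≈ 0.320 − 1.154 ≈ -0.834 mcg/mL.

-0.8 mcg/mL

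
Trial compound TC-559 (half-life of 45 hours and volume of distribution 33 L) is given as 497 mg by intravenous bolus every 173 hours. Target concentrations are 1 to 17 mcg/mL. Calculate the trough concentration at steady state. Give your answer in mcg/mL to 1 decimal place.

Over one 173-h interval, 173/45 ≈ 3.8444 half-lives elapse, leaving f ≈ 0.0696 of each dose.
Each bolus raises the concentration by D/Vd = 497/33 ≈ 15.061 mcg/mL.
Steady-state trough Cmin,ss = C₀·f/(1−f) ≈ 15.061 × 0.0696/0.9304 ≈ 1.127 mcg/mL.
Trough 1.1 mcg/mL vs MEC 1 mcg/mL: adequate.

1.1 mcg/mL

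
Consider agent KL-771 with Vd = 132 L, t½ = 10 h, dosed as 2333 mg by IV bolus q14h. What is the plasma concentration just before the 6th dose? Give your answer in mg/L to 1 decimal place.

f = (1/2)^(τ/t½) = (1/2)^(14/10) ≈ 0.3789.
C₀ = D/Vd = 2333/132 ≈ 17.674 mg/L.
Before the 6th dose, 5 doses have been given. Superposition: Cmin = C₀·(f + f² + … + f^5).
≈ 17.674 × (0.3789 + 0.1436 + 0.0544 + 0.0206 + 0.0078) ≈ 17.674 × 0.6053 ≈ 10.698 mg/L.

10.7 mg/L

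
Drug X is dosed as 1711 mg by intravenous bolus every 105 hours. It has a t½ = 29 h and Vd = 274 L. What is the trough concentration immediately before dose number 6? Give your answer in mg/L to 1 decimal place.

0.6 mg/L

f = (1/2)^(τ/t½) = (1/2)^(105/29) ≈ 0.0813.
C₀ = D/Vd = 1711/274 ≈ 6.245 mg/L.
Before the 6th dose, 5 doses have been given. Superposition: Cmin = C₀·(f + f² + … + f^5).
≈ 6.245 × (0.0813 + 0.0066 + 0.0005 + 0.0000 + 0.0000) ≈ 6.245 × 0.0884 ≈ 0.552 mg/L.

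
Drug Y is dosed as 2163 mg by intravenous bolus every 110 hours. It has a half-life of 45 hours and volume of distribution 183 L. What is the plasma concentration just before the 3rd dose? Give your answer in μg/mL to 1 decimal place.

2.6 μg/mL

f = (1/2)^(τ/t½) = (1/2)^(110/45) ≈ 0.1837.
C₀ = D/Vd = 2163/183 ≈ 11.820 μg/mL.
Before the 3rd dose, 2 doses have been given. Superposition: Cmin = C₀·(f + f²).
≈ 11.820 × (0.1837 + 0.0337) ≈ 11.820 × 0.2174 ≈ 2.570 μg/mL.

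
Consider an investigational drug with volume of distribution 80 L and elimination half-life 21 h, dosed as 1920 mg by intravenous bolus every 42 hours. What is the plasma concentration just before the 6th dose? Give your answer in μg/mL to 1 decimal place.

8.0 μg/mL

f = (1/2)^(τ/t½) = (1/2)^(42/21) ≈ 0.2500.
C₀ = D/Vd = 1920/80 ≈ 24.000 μg/mL.
Before the 6th dose, 5 doses have been given. Superposition: Cmin = C₀·(f + f² + … + f^5).
≈ 24.000 × (0.2500 + 0.0625 + 0.0156 + 0.0039 + 0.0010) ≈ 24.000 × 0.3330 ≈ 7.992 μg/mL.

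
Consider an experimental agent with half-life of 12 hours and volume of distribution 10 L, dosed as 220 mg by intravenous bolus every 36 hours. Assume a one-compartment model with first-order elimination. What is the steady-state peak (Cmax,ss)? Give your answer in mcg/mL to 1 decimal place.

τ = 36 h = 3 half-lives, so f = (1/2)^3 = 0.125.
Accumulation ratio R = 1/(1 − f) = 1/0.875 = 8/7.
Single-dose peak C₀ = D/Vd = 220/10 = 22 mcg/mL.
Steady-state peak Cmax,ss = C₀·R = 22 × 8/7 ≈ 25.143 mcg/mL.

25.1 mcg/mL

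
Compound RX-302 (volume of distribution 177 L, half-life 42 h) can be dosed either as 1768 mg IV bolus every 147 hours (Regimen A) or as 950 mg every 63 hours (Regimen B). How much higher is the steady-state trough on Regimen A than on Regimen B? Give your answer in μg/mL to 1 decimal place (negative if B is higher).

-2.0 μg/mL

Regimen A: f = (1/2)^(147/42) ≈ 0.0884; Cmin,ss = (1768/177)·f/(1−f) ≈ 0.969 μg/mL.
Regimen B: f = (1/2)^(63/42) ≈ 0.3536; Cmin,ss = (950/177)·f/(1−f) ≈ 2.936 μg/mL.
Difference ≈ 0.969 − 2.936 ≈ -1.967 μg/mL.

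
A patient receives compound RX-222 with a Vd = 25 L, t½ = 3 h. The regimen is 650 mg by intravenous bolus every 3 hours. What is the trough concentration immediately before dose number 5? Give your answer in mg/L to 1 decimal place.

24.4 mg/L

f = (1/2)^(τ/t½) = (1/2)^(3/3) ≈ 0.5000.
C₀ = D/Vd = 650/25 ≈ 26.000 mg/L.
Before the 5th dose, 4 doses have been given. Superposition: Cmin = C₀·(f + f² + … + f^4).
≈ 26.000 × (0.5000 + 0.2500 + 0.1250 + 0.0625) ≈ 26.000 × 0.9375 ≈ 24.375 mg/L.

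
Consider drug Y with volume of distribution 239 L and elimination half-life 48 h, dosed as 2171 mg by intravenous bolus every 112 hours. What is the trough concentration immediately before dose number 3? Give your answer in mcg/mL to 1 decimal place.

2.2 mcg/mL

f = (1/2)^(τ/t½) = (1/2)^(112/48) ≈ 0.1984.
C₀ = D/Vd = 2171/239 ≈ 9.084 mcg/mL.
Before the 3rd dose, 2 doses have been given. Superposition: Cmin = C₀·(f + f²).
≈ 9.084 × (0.1984 + 0.0394) ≈ 9.084 × 0.2378 ≈ 2.160 mcg/mL.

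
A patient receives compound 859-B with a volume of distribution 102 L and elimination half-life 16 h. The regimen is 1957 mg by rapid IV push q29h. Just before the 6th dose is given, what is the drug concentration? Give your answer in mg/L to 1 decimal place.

f = (1/2)^(τ/t½) = (1/2)^(29/16) ≈ 0.2847.
C₀ = D/Vd = 1957/102 ≈ 19.186 mg/L.
Before the 6th dose, 5 doses have been given. Superposition: Cmin = C₀·(f + f² + … + f^5).
≈ 19.186 × (0.2847 + 0.0811 + 0.0231 + 0.0066 + 0.0019) ≈ 19.186 × 0.3974 ≈ 7.625 mg/L.

7.6 mg/L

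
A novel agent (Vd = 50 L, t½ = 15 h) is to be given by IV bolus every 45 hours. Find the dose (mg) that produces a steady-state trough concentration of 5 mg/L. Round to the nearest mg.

τ/t½ = 45/15 ≈ 3, so f = (1/2)^(45/15) ≈ 0.125000.
Cmin,ss = (D/Vd)·f/(1−f), so D = Cmin,ss·Vd·(1−f)/f.
D = 5 × 50 × (1−f)/f ≈ 5 × 50 × 7.00000 ≈ 1750.00 mg.

1750 mg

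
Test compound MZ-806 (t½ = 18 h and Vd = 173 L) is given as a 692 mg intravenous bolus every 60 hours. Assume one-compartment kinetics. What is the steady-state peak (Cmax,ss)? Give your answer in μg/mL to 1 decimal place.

k = ln2/t½ = ln2/18 ≈ 0.038508 h⁻¹; fraction remaining f = e^(−kτ) = e^(−0.038508×60) ≈ 0.0992.
Accumulation ratio R = 1/(1 − f) ≈ 1/0.9008 ≈ 1.1101.
Each bolus raises the concentration by D/Vd = 692/173 ≈ 4.000 μg/mL.
Steady-state peak Cmax,ss = C₀·R ≈ 4.000 × 1.1101 ≈ 4.440 μg/mL.

4.4 μg/mL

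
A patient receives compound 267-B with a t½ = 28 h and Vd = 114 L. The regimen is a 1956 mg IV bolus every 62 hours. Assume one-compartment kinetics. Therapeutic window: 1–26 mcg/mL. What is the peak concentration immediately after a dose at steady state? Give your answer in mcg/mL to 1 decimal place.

Over one 62-h interval, 62/28 ≈ 2.2143 half-lives elapse, leaving f ≈ 0.2155 of each dose.
Accumulation ratio R = 1/(1 − f) ≈ 1/0.7845 ≈ 1.2747.
Single-dose peak C₀ = D/Vd = 1956/114 ≈ 17.158 mcg/mL.
Steady-state peak Cmax,ss = C₀·R ≈ 17.158 × 1.2747 ≈ 21.871 mcg/mL.
Peak 21.9 mcg/mL vs MTC 26 mcg/mL: below toxic threshold.

21.9 mcg/mL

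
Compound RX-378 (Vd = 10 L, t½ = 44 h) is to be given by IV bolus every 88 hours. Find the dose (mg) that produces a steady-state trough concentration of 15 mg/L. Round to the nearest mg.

τ/t½ = 88/44 ≈ 2, so f = (1/2)^(88/44) ≈ 0.250000.
Cmin,ss = (D/Vd)·f/(1−f), so D = Cmin,ss·Vd·(1−f)/f.
D = 15 × 10 × (1−f)/f ≈ 15 × 10 × 3.00000 ≈ 450.00 mg.

450 mg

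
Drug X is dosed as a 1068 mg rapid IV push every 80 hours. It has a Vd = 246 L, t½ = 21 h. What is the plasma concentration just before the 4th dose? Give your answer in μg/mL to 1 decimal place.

f = (1/2)^(τ/t½) = (1/2)^(80/21) ≈ 0.0713.
C₀ = D/Vd = 1068/246 ≈ 4.341 μg/mL.
Before the 4th dose, 3 doses have been given. Superposition: Cmin = C₀·(f + f² + … + f^3).
≈ 4.341 × (0.0713 + 0.0051 + 0.0004) ≈ 4.341 × 0.0768 ≈ 0.333 μg/mL.

0.3 μg/mL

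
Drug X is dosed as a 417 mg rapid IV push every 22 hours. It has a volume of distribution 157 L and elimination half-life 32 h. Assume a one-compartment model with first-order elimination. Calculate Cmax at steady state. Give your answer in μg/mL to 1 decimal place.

Over one 22-h interval, 22/32 ≈ 0.6875 half-lives elapse, leaving f ≈ 0.6209 of each dose.
At steady state, accumulation factor R = 1/(1 − e^(−kτ)) ≈ 2.6378.
Each bolus raises the concentration by D/Vd = 417/157 ≈ 2.656 μg/mL.
Steady-state peak Cmax,ss = C₀·R ≈ 2.656 × 2.6378 ≈ 7.006 μg/mL.

7.0 μg/mL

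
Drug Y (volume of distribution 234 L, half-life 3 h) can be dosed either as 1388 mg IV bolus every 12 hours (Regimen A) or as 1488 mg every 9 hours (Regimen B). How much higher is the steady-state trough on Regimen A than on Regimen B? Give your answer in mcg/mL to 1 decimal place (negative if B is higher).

Regimen A: f = (1/2)^(12/3) ≈ 0.0625; Cmin,ss = (1388/234)·f/(1−f) ≈ 0.395 mcg/mL.
Regimen B: f = (1/2)^(9/3) ≈ 0.1250; Cmin,ss = (1488/234)·f/(1−f) ≈ 0.908 mcg/mL.
Difference ≈ 0.395 − 0.908 ≈ -0.513 mcg/mL.

-0.5 mcg/mL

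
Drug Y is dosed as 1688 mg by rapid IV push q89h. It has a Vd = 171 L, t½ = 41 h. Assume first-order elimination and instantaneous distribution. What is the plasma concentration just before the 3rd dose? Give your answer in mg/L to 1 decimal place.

f = (1/2)^(τ/t½) = (1/2)^(89/41) ≈ 0.2221.
C₀ = D/Vd = 1688/171 ≈ 9.871 mg/L.
Before the 3rd dose, 2 doses have been given. Superposition: Cmin = C₀·(f + f²).
≈ 9.871 × (0.2221 + 0.0493) ≈ 9.871 × 0.2714 ≈ 2.679 mg/L.

2.7 mg/L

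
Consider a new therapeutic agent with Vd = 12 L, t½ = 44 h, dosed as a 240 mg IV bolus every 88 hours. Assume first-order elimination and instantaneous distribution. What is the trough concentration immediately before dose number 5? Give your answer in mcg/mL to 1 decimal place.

f = (1/2)^(τ/t½) = (1/2)^(88/44) ≈ 0.2500.
C₀ = D/Vd = 240/12 ≈ 20.000 mcg/mL.
Before the 5th dose, 4 doses have been given. Superposition: Cmin = C₀·(f + f² + … + f^4).
≈ 20.000 × (0.2500 + 0.0625 + 0.0156 + 0.0039) ≈ 20.000 × 0.3320 ≈ 6.640 mcg/mL.

6.6 mcg/mL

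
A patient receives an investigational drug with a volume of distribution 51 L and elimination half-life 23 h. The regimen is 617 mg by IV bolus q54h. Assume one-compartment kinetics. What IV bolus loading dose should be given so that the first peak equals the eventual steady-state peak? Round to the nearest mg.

f = (1/2)^(54/23) ≈ 0.196442; accumulation ratio R = 1/(1−f) ≈ 1.24447.
Loading dose to hit Cmax,ss on first dose: D_load = D_maint·R ≈ 617 × 1.24447 ≈ 767.84 mg.

768 mg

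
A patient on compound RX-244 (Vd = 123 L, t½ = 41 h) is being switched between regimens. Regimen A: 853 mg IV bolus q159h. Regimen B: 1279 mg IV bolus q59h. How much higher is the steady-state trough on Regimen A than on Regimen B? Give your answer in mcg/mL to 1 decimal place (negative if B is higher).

Regimen A: f = (1/2)^(159/41) ≈ 0.0680; Cmin,ss = (853/123)·f/(1−f) ≈ 0.506 mcg/mL.
Regimen B: f = (1/2)^(59/41) ≈ 0.3688; Cmin,ss = (1279/123)·f/(1−f) ≈ 6.076 mcg/mL.
Difference ≈ 0.506 − 6.076 ≈ -5.570 mcg/mL.

-5.6 mcg/mL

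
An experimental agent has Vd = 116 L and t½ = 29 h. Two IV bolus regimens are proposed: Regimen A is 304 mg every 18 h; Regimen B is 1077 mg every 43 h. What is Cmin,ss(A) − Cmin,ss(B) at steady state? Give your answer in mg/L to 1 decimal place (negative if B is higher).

Regimen A: f = (1/2)^(18/29) ≈ 0.6504; Cmin,ss = (304/116)·f/(1−f) ≈ 4.876 mg/L.
Regimen B: f = (1/2)^(43/29) ≈ 0.3578; Cmin,ss = (1077/116)·f/(1−f) ≈ 5.173 mg/L.
Difference ≈ 4.876 − 5.173 ≈ -0.297 mg/L.

-0.3 mg/L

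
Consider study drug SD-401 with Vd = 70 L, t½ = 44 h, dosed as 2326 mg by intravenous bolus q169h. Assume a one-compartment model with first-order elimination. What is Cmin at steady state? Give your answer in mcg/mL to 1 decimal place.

2.5 mcg/mL

k = ln2/t½ = ln2/44 ≈ 0.015753 h⁻¹; fraction remaining f = e^(−kτ) = e^(−0.015753×169) ≈ 0.0698.
At steady state, accumulation factor R = 1/(1 − e^(−kτ)) ≈ 1.0750.
Single-dose peak C₀ = D/Vd = 2326/70 ≈ 33.229 mcg/mL.
Cmax,ss = C₀/(1 − f) ≈ 33.229/0.9302 ≈ 35.722 mcg/mL.
One interval later, Cmin,ss = Cmax,ss·e^(−kτ) ≈ 35.722 × 0.0698 ≈ 2.493 mcg/mL.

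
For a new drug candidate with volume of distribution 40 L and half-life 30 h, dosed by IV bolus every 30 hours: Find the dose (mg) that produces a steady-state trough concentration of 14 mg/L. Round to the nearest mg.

560 mg

τ/t½ = 30/30 ≈ 1, so f = (1/2)^(30/30) ≈ 0.500000.
Cmin,ss = (D/Vd)·f/(1−f), so D = Cmin,ss·Vd·(1−f)/f.
D = 14 × 40 × (1−f)/f ≈ 14 × 40 × 1.00000 ≈ 560.00 mg.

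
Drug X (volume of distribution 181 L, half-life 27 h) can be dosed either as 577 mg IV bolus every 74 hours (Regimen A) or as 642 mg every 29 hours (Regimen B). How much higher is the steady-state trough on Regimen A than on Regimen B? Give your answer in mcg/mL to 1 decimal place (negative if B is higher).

Regimen A: f = (1/2)^(74/27) ≈ 0.1496; Cmin,ss = (577/181)·f/(1−f) ≈ 0.561 mcg/mL.
Regimen B: f = (1/2)^(29/27) ≈ 0.4750; Cmin,ss = (642/181)·f/(1−f) ≈ 3.209 mcg/mL.
Difference ≈ 0.561 − 3.209 ≈ -2.648 mcg/mL.

-2.6 mcg/mL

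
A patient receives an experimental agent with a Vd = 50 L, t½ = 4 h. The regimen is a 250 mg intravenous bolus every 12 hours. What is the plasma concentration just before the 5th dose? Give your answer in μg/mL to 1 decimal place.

0.7 μg/mL

f = (1/2)^(τ/t½) = (1/2)^(12/4) ≈ 0.1250.
C₀ = D/Vd = 250/50 ≈ 5.000 μg/mL.
Before the 5th dose, 4 doses have been given. Superposition: Cmin = C₀·(f + f² + … + f^4).
≈ 5.000 × (0.1250 + 0.0156 + 0.0020 + 0.0002) ≈ 5.000 × 0.1428 ≈ 0.714 μg/mL.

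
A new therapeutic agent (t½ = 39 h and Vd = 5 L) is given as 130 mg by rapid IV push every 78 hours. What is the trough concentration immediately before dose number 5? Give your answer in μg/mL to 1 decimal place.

f = (1/2)^(τ/t½) = (1/2)^(78/39) ≈ 0.2500.
C₀ = D/Vd = 130/5 ≈ 26.000 μg/mL.
Before the 5th dose, 4 doses have been given. Superposition: Cmin = C₀·(f + f² + … + f^4).
≈ 26.000 × (0.2500 + 0.0625 + 0.0156 + 0.0039) ≈ 26.000 × 0.3320 ≈ 8.632 μg/mL.

8.6 μg/mL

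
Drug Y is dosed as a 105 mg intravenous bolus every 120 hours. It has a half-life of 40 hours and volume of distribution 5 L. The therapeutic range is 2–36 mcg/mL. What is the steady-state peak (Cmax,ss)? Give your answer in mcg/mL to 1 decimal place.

The dosing interval is 3 half-lives, so f = 2^(−3) = 0.125.
At steady state, R = 1/(1 − 0.125) = 8/7.
Single-dose peak C₀ = D/Vd = 105/5 = 21 mcg/mL.
Steady-state peak Cmax,ss = C₀·R = 21 × 8/7 ≈ 24.000 mcg/mL.
Peak 24.0 mcg/mL vs MTC 36 mcg/mL: below toxic threshold.

24.0 mcg/mL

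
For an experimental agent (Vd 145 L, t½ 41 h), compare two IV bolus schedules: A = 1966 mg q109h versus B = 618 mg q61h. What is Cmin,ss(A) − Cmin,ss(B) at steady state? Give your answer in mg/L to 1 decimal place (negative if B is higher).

0.2 mg/L

Regimen A: f = (1/2)^(109/41) ≈ 0.1584; Cmin,ss = (1966/145)·f/(1−f) ≈ 2.552 mg/L.
Regimen B: f = (1/2)^(61/41) ≈ 0.3566; Cmin,ss = (618/145)·f/(1−f) ≈ 2.362 mg/L.
Difference ≈ 2.552 − 2.362 ≈ 0.190 mg/L.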